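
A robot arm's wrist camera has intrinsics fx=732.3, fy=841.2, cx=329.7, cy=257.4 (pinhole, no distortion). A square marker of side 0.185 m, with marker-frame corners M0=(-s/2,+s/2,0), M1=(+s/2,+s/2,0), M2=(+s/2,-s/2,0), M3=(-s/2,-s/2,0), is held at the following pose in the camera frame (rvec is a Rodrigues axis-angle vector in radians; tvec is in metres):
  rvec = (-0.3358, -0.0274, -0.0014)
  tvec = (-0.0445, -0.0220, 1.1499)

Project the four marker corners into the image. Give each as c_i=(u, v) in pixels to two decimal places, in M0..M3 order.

Intrinsics K: fx=732.3, fy=841.2, cx=329.7, cy=257.4
Marker side s = 0.185 m; corners in marker frame (Z=0):
  M0 = (-0.0925, +0.0925, 0)
  M1 = (+0.0925, +0.0925, 0)
  M2 = (+0.0925, -0.0925, 0)
  M3 = (-0.0925, -0.0925, 0)
rvec = (-0.3358, -0.0274, -0.0014), |rvec| = θ = 0.33692 rad = 19.304°
Rodrigues: sinθ=0.33058, 1−cosθ=0.05622; R = I + sinθ·[k]× + (1−cosθ)·[k]×²:
    [+0.99963 +0.00593 -0.02665]
    [+0.00318 +0.94415 +0.32950]
    [+0.02712 -0.32946 +0.94378]
t = (-0.0445, -0.0220, 1.1499) m
M0: Pc = R·M0+t = (-0.13642, +0.06504, +1.11692); u = 732.3·(-0.13642)/1.11692 + 329.7 = 240.2590, v = 841.2·(+0.06504)/1.11692 + 257.4 = 306.3841
M1: Pc = R·M1+t = (+0.04851, +0.06563, +1.12193); u = 732.3·(+0.04851)/1.12193 + 329.7 = 361.3658, v = 841.2·(+0.06563)/1.12193 + 257.4 = 306.6066
M2: Pc = R·M2+t = (+0.04742, -0.10904, +1.18288); u = 732.3·(+0.04742)/1.18288 + 329.7 = 359.0549, v = 841.2·(-0.10904)/1.18288 + 257.4 = 179.8574
M3: Pc = R·M3+t = (-0.13751, -0.10963, +1.17787); u = 732.3·(-0.13751)/1.17787 + 329.7 = 244.2051, v = 841.2·(-0.10963)/1.17787 + 257.4 = 179.1065

c0=(240.26, 306.38) c1=(361.37, 306.61) c2=(359.05, 179.86) c3=(244.21, 179.11)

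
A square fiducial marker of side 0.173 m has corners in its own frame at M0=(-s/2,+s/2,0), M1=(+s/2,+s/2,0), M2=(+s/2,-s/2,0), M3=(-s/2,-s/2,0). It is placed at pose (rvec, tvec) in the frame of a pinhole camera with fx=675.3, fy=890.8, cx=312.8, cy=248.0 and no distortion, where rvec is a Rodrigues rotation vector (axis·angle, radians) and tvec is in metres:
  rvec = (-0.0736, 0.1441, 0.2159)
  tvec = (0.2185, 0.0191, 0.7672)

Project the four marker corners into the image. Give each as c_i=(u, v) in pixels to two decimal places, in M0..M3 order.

c0=(413.84, 346.09) c1=(568.05, 392.28) c2=(598.35, 192.65) c3=(445.08, 153.65)

Intrinsics K: fx=675.3, fy=890.8, cx=312.8, cy=248.0
Marker side s = 0.173 m; corners in marker frame (Z=0):
  M0 = (-0.0865, +0.0865, 0)
  M1 = (+0.0865, +0.0865, 0)
  M2 = (+0.0865, -0.0865, 0)
  M3 = (-0.0865, -0.0865, 0)
rvec = (-0.0736, 0.1441, 0.2159), |rvec| = θ = 0.26980 rad = 15.459°
Rodrigues: sinθ=0.26654, 1−cosθ=0.03618; R = I + sinθ·[k]× + (1−cosθ)·[k]×²:
    [+0.96652 -0.21856 +0.13446]
    [+0.20802 +0.97414 +0.08817]
    [-0.15026 -0.05725 +0.98699]
t = (0.2185, 0.0191, 0.7672) m
M0: Pc = R·M0+t = (+0.11599, +0.08537, +0.77525); u = 675.3·(+0.11599)/0.77525 + 312.8 = 413.8373, v = 890.8·(+0.08537)/0.77525 + 248.0 = 346.0945
M1: Pc = R·M1+t = (+0.28320, +0.12136, +0.74925); u = 675.3·(+0.28320)/0.74925 + 312.8 = 568.0464, v = 890.8·(+0.12136)/0.74925 + 248.0 = 392.2839
M2: Pc = R·M2+t = (+0.32101, -0.04717, +0.75915); u = 675.3·(+0.32101)/0.75915 + 312.8 = 598.3510, v = 890.8·(-0.04717)/0.75915 + 248.0 = 192.6507
M3: Pc = R·M3+t = (+0.15380, -0.08316, +0.78515); u = 675.3·(+0.15380)/0.78515 + 312.8 = 445.0838, v = 890.8·(-0.08316)/0.78515 + 248.0 = 153.6533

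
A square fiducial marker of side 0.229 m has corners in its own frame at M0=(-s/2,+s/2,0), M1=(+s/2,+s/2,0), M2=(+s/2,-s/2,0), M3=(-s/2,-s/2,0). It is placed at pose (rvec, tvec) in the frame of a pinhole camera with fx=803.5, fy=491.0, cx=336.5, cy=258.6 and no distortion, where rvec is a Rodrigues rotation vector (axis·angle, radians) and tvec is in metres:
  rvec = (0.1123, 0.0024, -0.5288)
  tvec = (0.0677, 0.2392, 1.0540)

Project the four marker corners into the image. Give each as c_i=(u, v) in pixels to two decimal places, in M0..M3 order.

c0=(356.39, 439.90) c1=(506.06, 387.86) c2=(420.79, 298.04) c3=(268.22, 351.90)

Intrinsics K: fx=803.5, fy=491.0, cx=336.5, cy=258.6
Marker side s = 0.229 m; corners in marker frame (Z=0):
  M0 = (-0.1145, +0.1145, 0)
  M1 = (+0.1145, +0.1145, 0)
  M2 = (+0.1145, -0.1145, 0)
  M3 = (-0.1145, -0.1145, 0)
rvec = (0.1123, 0.0024, -0.5288), |rvec| = θ = 0.54060 rad = 30.974°
Rodrigues: sinθ=0.51465, 1−cosθ=0.14260; R = I + sinθ·[k]× + (1−cosθ)·[k]×²:
    [+0.86355 +0.50355 -0.02669]
    [-0.50329 +0.85740 -0.10753]
    [-0.03126 +0.10629 +0.99384]
t = (0.0677, 0.2392, 1.0540) m
M0: Pc = R·M0+t = (+0.02648, +0.39500, +1.06975); u = 803.5·(+0.02648)/1.06975 + 336.5 = 356.3889, v = 491.0·(+0.39500)/1.06975 + 258.6 = 439.8989
M1: Pc = R·M1+t = (+0.22423, +0.27975, +1.06259); u = 803.5·(+0.22423)/1.06259 + 336.5 = 506.0586, v = 491.0·(+0.27975)/1.06259 + 258.6 = 387.8648
M2: Pc = R·M2+t = (+0.10892, +0.08340, +1.03825); u = 803.5·(+0.10892)/1.03825 + 336.5 = 420.7935, v = 491.0·(+0.08340)/1.03825 + 258.6 = 298.0413
M3: Pc = R·M3+t = (-0.08883, +0.19865, +1.04541); u = 803.5·(-0.08883)/1.04541 + 336.5 = 268.2228, v = 491.0·(+0.19865)/1.04541 + 258.6 = 351.9021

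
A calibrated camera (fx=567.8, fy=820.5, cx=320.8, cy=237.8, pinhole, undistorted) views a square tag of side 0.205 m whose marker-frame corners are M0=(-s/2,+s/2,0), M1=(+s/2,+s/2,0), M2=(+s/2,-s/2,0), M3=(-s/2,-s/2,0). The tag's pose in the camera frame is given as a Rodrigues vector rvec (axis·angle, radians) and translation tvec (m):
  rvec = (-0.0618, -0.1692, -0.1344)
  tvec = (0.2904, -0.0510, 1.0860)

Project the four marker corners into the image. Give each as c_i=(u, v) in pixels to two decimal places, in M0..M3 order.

c0=(429.99, 286.81) c1=(529.99, 265.63) c2=(513.52, 115.32) c3=(413.94, 131.36)

Intrinsics K: fx=567.8, fy=820.5, cx=320.8, cy=237.8
Marker side s = 0.205 m; corners in marker frame (Z=0):
  M0 = (-0.1025, +0.1025, 0)
  M1 = (+0.1025, +0.1025, 0)
  M2 = (+0.1025, -0.1025, 0)
  M3 = (-0.1025, -0.1025, 0)
rvec = (-0.0618, -0.1692, -0.1344), |rvec| = θ = 0.22475 rad = 12.877°
Rodrigues: sinθ=0.22286, 1−cosθ=0.02515; R = I + sinθ·[k]× + (1−cosθ)·[k]×²:
    [+0.97675 +0.13848 -0.16364]
    [-0.12807 +0.98910 +0.07260]
    [+0.17191 -0.04996 +0.98384]
t = (0.2904, -0.0510, 1.0860) m
M0: Pc = R·M0+t = (+0.20448, +0.06351, +1.06326); u = 567.8·(+0.20448)/1.06326 + 320.8 = 429.9945, v = 820.5·(+0.06351)/1.06326 + 237.8 = 286.8096
M1: Pc = R·M1+t = (+0.40471, +0.03726, +1.09850); u = 567.8·(+0.40471)/1.09850 + 320.8 = 529.9897, v = 820.5·(+0.03726)/1.09850 + 237.8 = 265.6279
M2: Pc = R·M2+t = (+0.37632, -0.16551, +1.10874); u = 567.8·(+0.37632)/1.10874 + 320.8 = 513.5196, v = 820.5·(-0.16551)/1.10874 + 237.8 = 115.3181
M3: Pc = R·M3+t = (+0.17609, -0.13926, +1.07350); u = 567.8·(+0.17609)/1.07350 + 320.8 = 413.9377, v = 820.5·(-0.13926)/1.07350 + 237.8 = 131.3631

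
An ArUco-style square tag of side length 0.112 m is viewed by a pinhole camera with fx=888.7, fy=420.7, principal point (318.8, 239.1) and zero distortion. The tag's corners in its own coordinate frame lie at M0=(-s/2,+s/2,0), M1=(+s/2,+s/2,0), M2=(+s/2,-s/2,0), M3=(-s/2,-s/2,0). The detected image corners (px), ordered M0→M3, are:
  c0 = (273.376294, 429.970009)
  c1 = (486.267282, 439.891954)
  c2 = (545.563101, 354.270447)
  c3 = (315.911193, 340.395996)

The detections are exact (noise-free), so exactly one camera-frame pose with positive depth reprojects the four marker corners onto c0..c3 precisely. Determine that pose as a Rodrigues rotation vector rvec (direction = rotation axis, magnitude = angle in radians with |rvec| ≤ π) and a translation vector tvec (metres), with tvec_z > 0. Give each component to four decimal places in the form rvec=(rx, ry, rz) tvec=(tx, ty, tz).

rvec=(0.3428, -0.1038, 0.1789) tvec=(0.0428, 0.1593, 0.4353)

Intrinsics K: fx=888.7, fy=420.7, cx=318.8, cy=239.1
Marker side s = 0.112 m; corners in marker frame (Z=0):
  M0 = (-0.0560, +0.0560, 0)
  M1 = (+0.0560, +0.0560, 0)
  M2 = (+0.0560, -0.0560, 0)
  M3 = (-0.0560, -0.0560, 0)
Detected image corners:
  c0 = (273.376294, 429.970009) px
  c1 = (486.267282, 439.891954) px
  c2 = (545.563101, 354.270447) px
  c3 = (315.911193, 340.395996) px
Planar DLT: solve 8×8 A·h = b for H (H[2,2]=1):
  H  [+2094.73648 -153.64107 +406.08481]
  H  [+223.45379 +1073.49895 +393.06162]
  H  [+0.30158 +0.74572 +1.00000]
B = K⁻¹H; ‖b₁‖=2.297368, ‖b₂‖=2.297368; λ = 2/(‖b₁‖+‖b₂‖) = 0.435281, sign → tz>0 ⇒ λ=+0.435281
r₁ = λ·B[:,0] = (+0.97890,+0.15659,+0.13127); r₂ = λ·B[:,1] = (-0.19169,+0.92622,+0.32460)
r₃ = r₁×r₂ = (-0.07076,-0.34291,+0.93670); SVD([r₁ r₂ r₃]) → R = UVᵀ:
  R  [+0.97890 -0.19169 -0.07076]
  R  [+0.15659 +0.92622 -0.34291]
  R  [+0.13127 +0.32460 +0.93670]
t = (+0.04275, +0.15930, +0.43528) m
tr R = 2.841824; θ = arccos((tr R − 1)/2) = 0.400383 rad = 22.940°
axis k = ((R−Rᵀ)₃₂, (R−Rᵀ)₁₃, (R−Rᵀ)₂₁) / (2 sinθ) = (+0.856283, -0.259163, +0.446783)
rvec = θ·k = (+0.342841, -0.103764, +0.178884)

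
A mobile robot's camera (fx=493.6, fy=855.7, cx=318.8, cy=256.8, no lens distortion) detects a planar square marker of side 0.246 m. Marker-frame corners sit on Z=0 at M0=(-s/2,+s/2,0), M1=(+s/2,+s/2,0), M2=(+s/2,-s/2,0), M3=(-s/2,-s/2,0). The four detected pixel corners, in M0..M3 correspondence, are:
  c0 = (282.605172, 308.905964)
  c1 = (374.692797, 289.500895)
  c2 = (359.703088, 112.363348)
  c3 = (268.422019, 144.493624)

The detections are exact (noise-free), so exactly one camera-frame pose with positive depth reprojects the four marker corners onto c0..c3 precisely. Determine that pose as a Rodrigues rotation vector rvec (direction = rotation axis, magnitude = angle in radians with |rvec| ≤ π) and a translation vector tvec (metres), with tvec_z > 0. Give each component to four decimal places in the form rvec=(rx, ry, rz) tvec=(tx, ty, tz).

rvec=(0.0424, 0.3749, -0.1427) tvec=(0.0022, -0.0605, 1.2218)

Intrinsics K: fx=493.6, fy=855.7, cx=318.8, cy=256.8
Marker side s = 0.246 m; corners in marker frame (Z=0):
  M0 = (-0.1230, +0.1230, 0)
  M1 = (+0.1230, +0.1230, 0)
  M2 = (+0.1230, -0.1230, 0)
  M3 = (-0.1230, -0.1230, 0)
Detected image corners:
  c0 = (282.605172, 308.905964) px
  c1 = (374.692797, 289.500895) px
  c2 = (359.703088, 112.363348) px
  c3 = (268.422019, 144.493624) px
Planar DLT: solve 8×8 A·h = b for H (H[2,2]=1):
  H  [+275.95153 +63.13445 +319.66903]
  H  [-169.08221 +695.84466 +214.42056]
  H  [-0.30107 +0.01214 +1.00000]
B = K⁻¹H; ‖b₁‖=0.818490, ‖b₂‖=0.818490; λ = 2/(‖b₁‖+‖b₂‖) = 1.221762, sign → tz>0 ⇒ λ=+1.221762
r₁ = λ·B[:,0] = (+0.92061,-0.13102,-0.36784); r₂ = λ·B[:,1] = (+0.14669,+0.98907,+0.01483)
r₃ = r₁×r₂ = (+0.36188,-0.06761,+0.92977); SVD([r₁ r₂ r₃]) → R = UVᵀ:
  R  [+0.92061 +0.14669 +0.36188]
  R  [-0.13102 +0.98907 -0.06761]
  R  [-0.36784 +0.01483 +0.92977]
t = (+0.00215, -0.06051, +1.22176) m
tr R = 2.839454; θ = arccos((tr R − 1)/2) = 0.403411 rad = 23.114°
axis k = ((R−Rᵀ)₃₂, (R−Rᵀ)₁₃, (R−Rᵀ)₂₁) / (2 sinθ) = (+0.105006, +0.929436, -0.353726)
rvec = θ·k = (+0.042361, +0.374945, -0.142697)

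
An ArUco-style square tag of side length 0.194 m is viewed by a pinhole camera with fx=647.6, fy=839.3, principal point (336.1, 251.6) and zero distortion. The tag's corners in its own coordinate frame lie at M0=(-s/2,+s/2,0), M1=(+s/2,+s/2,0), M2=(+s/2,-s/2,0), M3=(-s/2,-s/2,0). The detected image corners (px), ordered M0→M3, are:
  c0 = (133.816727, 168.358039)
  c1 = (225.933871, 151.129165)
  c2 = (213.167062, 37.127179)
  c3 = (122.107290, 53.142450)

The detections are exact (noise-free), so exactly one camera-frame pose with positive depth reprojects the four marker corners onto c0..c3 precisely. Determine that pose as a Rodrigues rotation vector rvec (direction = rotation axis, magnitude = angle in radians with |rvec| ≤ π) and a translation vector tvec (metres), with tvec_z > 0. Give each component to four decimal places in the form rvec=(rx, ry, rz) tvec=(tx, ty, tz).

rvec=(-0.0949, -0.0550, -0.1548) tvec=(-0.3443, -0.2450, 1.3746)

Intrinsics K: fx=647.6, fy=839.3, cx=336.1, cy=251.6
Marker side s = 0.194 m; corners in marker frame (Z=0):
  M0 = (-0.0970, +0.0970, 0)
  M1 = (+0.0970, +0.0970, 0)
  M2 = (+0.0970, -0.0970, 0)
  M3 = (-0.0970, -0.0970, 0)
Detected image corners:
  c0 = (133.816727, 168.358039) px
  c1 = (225.933871, 151.129165) px
  c2 = (213.167062, 37.127179) px
  c3 = (122.107290, 53.142450) px
Planar DLT: solve 8×8 A·h = b for H (H[2,2]=1):
  H  [+479.92080 +51.70829 +173.91758]
  H  [-81.04310 +584.04014 +102.03860]
  H  [+0.04508 -0.06553 +1.00000]
B = K⁻¹H; ‖b₁‖=0.727471, ‖b₂‖=0.727471; λ = 2/(‖b₁‖+‖b₂‖) = 1.374626, sign → tz>0 ⇒ λ=+1.374626
r₁ = λ·B[:,0] = (+0.98654,-0.15131,+0.06197); r₂ = λ·B[:,1] = (+0.15651,+0.98356,-0.09008)
r₃ = r₁×r₂ = (-0.04732,+0.09857,+0.99400); SVD([r₁ r₂ r₃]) → R = UVᵀ:
  R  [+0.98654 +0.15651 -0.04732]
  R  [-0.15131 +0.98356 +0.09857]
  R  [+0.06197 -0.09008 +0.99400]
t = (-0.34426, -0.24496, +1.37463) m
tr R = 2.964106; θ = arccos((tr R − 1)/2) = 0.189741 rad = 10.871°
axis k = ((R−Rᵀ)₃₂, (R−Rᵀ)₁₃, (R−Rᵀ)₂₁) / (2 sinθ) = (-0.500127, -0.289715, -0.816050)
rvec = θ·k = (-0.094894, -0.054971, -0.154838)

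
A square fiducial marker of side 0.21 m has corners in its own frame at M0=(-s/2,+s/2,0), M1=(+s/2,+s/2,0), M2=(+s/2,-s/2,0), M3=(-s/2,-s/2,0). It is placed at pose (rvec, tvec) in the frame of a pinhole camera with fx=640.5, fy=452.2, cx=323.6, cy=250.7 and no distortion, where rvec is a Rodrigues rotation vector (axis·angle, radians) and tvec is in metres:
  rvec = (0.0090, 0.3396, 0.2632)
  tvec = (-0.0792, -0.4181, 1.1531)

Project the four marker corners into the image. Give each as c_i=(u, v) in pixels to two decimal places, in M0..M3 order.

Intrinsics K: fx=640.5, fy=452.2, cx=323.6, cy=250.7
Marker side s = 0.21 m; corners in marker frame (Z=0):
  M0 = (-0.1050, +0.1050, 0)
  M1 = (+0.1050, +0.1050, 0)
  M2 = (+0.1050, -0.1050, 0)
  M3 = (-0.1050, -0.1050, 0)
rvec = (0.0090, 0.3396, 0.2632), |rvec| = θ = 0.42975 rad = 24.623°
Rodrigues: sinθ=0.41664, 1−cosθ=0.09093; R = I + sinθ·[k]× + (1−cosθ)·[k]×²:
    [+0.90911 -0.25367 +0.33041]
    [+0.25668 +0.96585 +0.03528]
    [-0.32808 +0.05273 +0.94318]
t = (-0.0792, -0.4181, 1.1531) m
M0: Pc = R·M0+t = (-0.20129, -0.34364, +1.19309); u = 640.5·(-0.20129)/1.19309 + 323.6 = 215.5378, v = 452.2·(-0.34364)/1.19309 + 250.7 = 120.4557
M1: Pc = R·M1+t = (-0.01038, -0.28973, +1.12419); u = 640.5·(-0.01038)/1.12419 + 323.6 = 317.6869, v = 452.2·(-0.28973)/1.12419 + 250.7 = 134.1557
M2: Pc = R·M2+t = (+0.04289, -0.49256, +1.11311); u = 640.5·(+0.04289)/1.11311 + 323.6 = 348.2805, v = 452.2·(-0.49256)/1.11311 + 250.7 = 50.5974
M3: Pc = R·M3+t = (-0.14802, -0.54647, +1.18201); u = 640.5·(-0.14802)/1.18201 + 323.6 = 243.3912, v = 452.2·(-0.54647)/1.18201 + 250.7 = 41.6395

c0=(215.54, 120.46) c1=(317.69, 134.16) c2=(348.28, 50.60) c3=(243.39, 41.64)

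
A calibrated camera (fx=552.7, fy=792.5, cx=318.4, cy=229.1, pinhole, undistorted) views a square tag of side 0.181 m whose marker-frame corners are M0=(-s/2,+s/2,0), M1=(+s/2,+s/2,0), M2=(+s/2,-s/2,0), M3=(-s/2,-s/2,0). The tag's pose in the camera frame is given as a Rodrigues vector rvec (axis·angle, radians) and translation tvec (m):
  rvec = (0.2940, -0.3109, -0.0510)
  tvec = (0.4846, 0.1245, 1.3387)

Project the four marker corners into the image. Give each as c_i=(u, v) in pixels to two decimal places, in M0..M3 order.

Intrinsics K: fx=552.7, fy=792.5, cx=318.4, cy=229.1
Marker side s = 0.181 m; corners in marker frame (Z=0):
  M0 = (-0.0905, +0.0905, 0)
  M1 = (+0.0905, +0.0905, 0)
  M2 = (+0.0905, -0.0905, 0)
  M3 = (-0.0905, -0.0905, 0)
rvec = (0.2940, -0.3109, -0.0510), |rvec| = θ = 0.43092 rad = 24.690°
Rodrigues: sinθ=0.41771, 1−cosθ=0.09142; R = I + sinθ·[k]× + (1−cosθ)·[k]×²:
    [+0.95113 +0.00444 -0.30875]
    [-0.09444 +0.95617 -0.27718]
    [+0.29399 +0.29279 +0.90986]
t = (0.4846, 0.1245, 1.3387) m
M0: Pc = R·M0+t = (+0.39892, +0.21958, +1.33859); u = 552.7·(+0.39892)/1.33859 + 318.4 = 483.1143, v = 792.5·(+0.21958)/1.33859 + 229.1 = 359.0998
M1: Pc = R·M1+t = (+0.57108, +0.20249, +1.39180); u = 552.7·(+0.57108)/1.39180 + 318.4 = 545.1816, v = 792.5·(+0.20249)/1.39180 + 229.1 = 344.3969
M2: Pc = R·M2+t = (+0.57028, +0.02942, +1.33881); u = 552.7·(+0.57028)/1.33881 + 318.4 = 553.8270, v = 792.5·(+0.02942)/1.33881 + 229.1 = 246.5153
M3: Pc = R·M3+t = (+0.39812, +0.04651, +1.28560); u = 552.7·(+0.39812)/1.28560 + 318.4 = 489.5590, v = 792.5·(+0.04651)/1.28560 + 229.1 = 257.7730

c0=(483.11, 359.10) c1=(545.18, 344.40) c2=(553.83, 246.52) c3=(489.56, 257.77)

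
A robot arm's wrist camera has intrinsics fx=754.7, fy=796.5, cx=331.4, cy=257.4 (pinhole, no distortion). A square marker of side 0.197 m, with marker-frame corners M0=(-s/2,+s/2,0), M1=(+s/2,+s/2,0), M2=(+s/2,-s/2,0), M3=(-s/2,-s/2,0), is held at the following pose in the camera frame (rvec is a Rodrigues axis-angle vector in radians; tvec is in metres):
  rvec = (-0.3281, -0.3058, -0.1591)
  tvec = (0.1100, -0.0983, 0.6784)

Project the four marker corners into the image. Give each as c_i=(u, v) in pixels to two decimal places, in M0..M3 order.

c0=(376.79, 262.57) c1=(578.14, 238.15) c2=(518.19, 41.09) c3=(328.39, 45.04)

Intrinsics K: fx=754.7, fy=796.5, cx=331.4, cy=257.4
Marker side s = 0.197 m; corners in marker frame (Z=0):
  M0 = (-0.0985, +0.0985, 0)
  M1 = (+0.0985, +0.0985, 0)
  M2 = (+0.0985, -0.0985, 0)
  M3 = (-0.0985, -0.0985, 0)
rvec = (-0.3281, -0.3058, -0.1591), |rvec| = θ = 0.47590 rad = 27.267°
Rodrigues: sinθ=0.45813, 1−cosθ=0.11112; R = I + sinθ·[k]× + (1−cosθ)·[k]×²:
    [+0.94170 +0.20239 -0.26878]
    [-0.10394 +0.93476 +0.33973]
    [+0.32000 -0.29198 +0.90130]
t = (0.1100, -0.0983, 0.6784) m
M0: Pc = R·M0+t = (+0.03718, +0.00401, +0.61812); u = 754.7·(+0.03718)/0.61812 + 331.4 = 376.7928, v = 796.5·(+0.00401)/0.61812 + 257.4 = 262.5697
M1: Pc = R·M1+t = (+0.22269, -0.01646, +0.68116); u = 754.7·(+0.22269)/0.68116 + 331.4 = 578.1355, v = 796.5·(-0.01646)/0.68116 + 257.4 = 238.1489
M2: Pc = R·M2+t = (+0.18282, -0.20061, +0.73868); u = 754.7·(+0.18282)/0.73868 + 331.4 = 518.1869, v = 796.5·(-0.20061)/0.73868 + 257.4 = 41.0853
M3: Pc = R·M3+t = (-0.00269, -0.18014, +0.67564); u = 754.7·(-0.00269)/0.67564 + 331.4 = 328.3922, v = 796.5·(-0.18014)/0.67564 + 257.4 = 45.0403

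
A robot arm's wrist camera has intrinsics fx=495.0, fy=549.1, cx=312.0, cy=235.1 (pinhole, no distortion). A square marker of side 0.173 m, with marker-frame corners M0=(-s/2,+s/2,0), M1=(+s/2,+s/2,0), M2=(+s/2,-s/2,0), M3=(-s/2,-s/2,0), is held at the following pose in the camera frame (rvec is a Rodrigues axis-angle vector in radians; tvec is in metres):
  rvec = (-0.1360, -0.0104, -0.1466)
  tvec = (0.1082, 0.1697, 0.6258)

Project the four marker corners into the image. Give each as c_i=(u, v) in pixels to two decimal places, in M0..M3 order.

c0=(340.52, 474.50) c1=(477.90, 450.79) c2=(452.26, 297.29) c3=(319.77, 319.29)

Intrinsics K: fx=495.0, fy=549.1, cx=312.0, cy=235.1
Marker side s = 0.173 m; corners in marker frame (Z=0):
  M0 = (-0.0865, +0.0865, 0)
  M1 = (+0.0865, +0.0865, 0)
  M2 = (+0.0865, -0.0865, 0)
  M3 = (-0.0865, -0.0865, 0)
rvec = (-0.1360, -0.0104, -0.1466), |rvec| = θ = 0.20024 rad = 11.473°
Rodrigues: sinθ=0.19890, 1−cosθ=0.01998; R = I + sinθ·[k]× + (1−cosθ)·[k]×²:
    [+0.98924 +0.14633 -0.00040]
    [-0.14492 +0.98007 +0.13585]
    [+0.02027 -0.13433 +0.99073]
t = (0.1082, 0.1697, 0.6258) m
M0: Pc = R·M0+t = (+0.03529, +0.26701, +0.61243); u = 495.0·(+0.03529)/0.61243 + 312.0 = 340.5222, v = 549.1·(+0.26701)/0.61243 + 235.1 = 474.5017
M1: Pc = R·M1+t = (+0.20643, +0.24194, +0.61593); u = 495.0·(+0.20643)/0.61593 + 312.0 = 477.8962, v = 549.1·(+0.24194)/0.61593 + 235.1 = 450.7886
M2: Pc = R·M2+t = (+0.18111, +0.07239, +0.63917); u = 495.0·(+0.18111)/0.63917 + 312.0 = 452.2598, v = 549.1·(+0.07239)/0.63917 + 235.1 = 297.2873
M3: Pc = R·M3+t = (+0.00997, +0.09746, +0.63567); u = 495.0·(+0.00997)/0.63567 + 312.0 = 319.7667, v = 549.1·(+0.09746)/0.63567 + 235.1 = 319.2868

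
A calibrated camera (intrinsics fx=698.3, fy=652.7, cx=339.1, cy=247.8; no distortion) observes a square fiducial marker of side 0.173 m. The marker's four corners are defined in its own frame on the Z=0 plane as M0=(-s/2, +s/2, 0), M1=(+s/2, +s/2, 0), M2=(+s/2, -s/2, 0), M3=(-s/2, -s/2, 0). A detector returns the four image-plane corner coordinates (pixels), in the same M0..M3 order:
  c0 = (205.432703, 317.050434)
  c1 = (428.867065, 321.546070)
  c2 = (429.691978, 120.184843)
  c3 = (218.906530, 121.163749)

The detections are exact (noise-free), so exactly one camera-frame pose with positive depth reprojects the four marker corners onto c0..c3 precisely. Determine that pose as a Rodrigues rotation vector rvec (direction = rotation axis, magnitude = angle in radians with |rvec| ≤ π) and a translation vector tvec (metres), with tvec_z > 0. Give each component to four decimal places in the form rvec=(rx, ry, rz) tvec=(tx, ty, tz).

rvec=(-0.1915, 0.0852, 0.0202) tvec=(-0.0156, -0.0261, 0.5535)

Intrinsics K: fx=698.3, fy=652.7, cx=339.1, cy=247.8
Marker side s = 0.173 m; corners in marker frame (Z=0):
  M0 = (-0.0865, +0.0865, 0)
  M1 = (+0.0865, +0.0865, 0)
  M2 = (+0.0865, -0.0865, 0)
  M3 = (-0.0865, -0.0865, 0)
Detected image corners:
  c0 = (205.432703, 317.050434) px
  c1 = (428.867065, 321.546070) px
  c2 = (429.691978, 120.184843) px
  c3 = (218.906530, 121.163749) px
Planar DLT: solve 8×8 A·h = b for H (H[2,2]=1):
  H  [+1203.76232 -151.47969 +319.36270]
  H  [-24.68632 +1072.68547 +217.03720]
  H  [-0.15629 -0.34191 +1.00000]
B = K⁻¹H; ‖b₁‖=1.806646, ‖b₂‖=1.806646; λ = 2/(‖b₁‖+‖b₂‖) = 0.553512, sign → tz>0 ⇒ λ=+0.553512
r₁ = λ·B[:,0] = (+0.99618,+0.01191,-0.08651); r₂ = λ·B[:,1] = (-0.02817,+0.98152,-0.18925)
r₃ = r₁×r₂ = (+0.08266,+0.19097,+0.97811); SVD([r₁ r₂ r₃]) → R = UVᵀ:
  R  [+0.99618 -0.02817 +0.08266]
  R  [+0.01191 +0.98152 +0.19097]
  R  [-0.08651 -0.18925 +0.97811]
t = (-0.01564, -0.02609, +0.55351) m
tr R = 2.955814; θ = arccos((tr R − 1)/2) = 0.210593 rad = 12.066°
axis k = ((R−Rᵀ)₃₂, (R−Rᵀ)₁₃, (R−Rᵀ)₂₁) / (2 sinθ) = (-0.909442, +0.404631, +0.095862)
rvec = θ·k = (-0.191522, +0.085212, +0.020188)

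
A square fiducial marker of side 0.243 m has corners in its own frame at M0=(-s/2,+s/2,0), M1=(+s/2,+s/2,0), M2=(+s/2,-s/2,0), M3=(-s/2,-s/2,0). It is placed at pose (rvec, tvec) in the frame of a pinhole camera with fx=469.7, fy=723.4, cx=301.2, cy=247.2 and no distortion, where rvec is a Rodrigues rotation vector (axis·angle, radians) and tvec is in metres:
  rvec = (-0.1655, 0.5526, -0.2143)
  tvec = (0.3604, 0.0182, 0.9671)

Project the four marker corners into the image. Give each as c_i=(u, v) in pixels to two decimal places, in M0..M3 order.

Intrinsics K: fx=469.7, fy=723.4, cx=301.2, cy=247.2
Marker side s = 0.243 m; corners in marker frame (Z=0):
  M0 = (-0.1215, +0.1215, 0)
  M1 = (+0.1215, +0.1215, 0)
  M2 = (+0.1215, -0.1215, 0)
  M3 = (-0.1215, -0.1215, 0)
rvec = (-0.1655, 0.5526, -0.2143), |rvec| = θ = 0.61537 rad = 35.258°
Rodrigues: sinθ=0.57726, 1−cosθ=0.18344; R = I + sinθ·[k]× + (1−cosθ)·[k]×²:
    [+0.82983 +0.15673 +0.53556]
    [-0.24533 +0.96448 +0.09788]
    [-0.50120 -0.21262 +0.83881]
t = (0.3604, 0.0182, 0.9671) m
M0: Pc = R·M0+t = (+0.27862, +0.16519, +1.00216); u = 469.7·(+0.27862)/1.00216 + 301.2 = 431.7845, v = 723.4·(+0.16519)/1.00216 + 247.2 = 366.4425
M1: Pc = R·M1+t = (+0.48027, +0.10558, +0.88037); u = 469.7·(+0.48027)/0.88037 + 301.2 = 557.4339, v = 723.4·(+0.10558)/0.88037 + 247.2 = 333.9526
M2: Pc = R·M2+t = (+0.44218, -0.12879, +0.93204); u = 469.7·(+0.44218)/0.93204 + 301.2 = 524.0374, v = 723.4·(-0.12879)/0.93204 + 247.2 = 147.2377
M3: Pc = R·M3+t = (+0.24053, -0.06918, +1.05383); u = 469.7·(+0.24053)/1.05383 + 301.2 = 408.4079, v = 723.4·(-0.06918)/1.05383 + 247.2 = 199.7134

c0=(431.78, 366.44) c1=(557.43, 333.95) c2=(524.04, 147.24) c3=(408.41, 199.71)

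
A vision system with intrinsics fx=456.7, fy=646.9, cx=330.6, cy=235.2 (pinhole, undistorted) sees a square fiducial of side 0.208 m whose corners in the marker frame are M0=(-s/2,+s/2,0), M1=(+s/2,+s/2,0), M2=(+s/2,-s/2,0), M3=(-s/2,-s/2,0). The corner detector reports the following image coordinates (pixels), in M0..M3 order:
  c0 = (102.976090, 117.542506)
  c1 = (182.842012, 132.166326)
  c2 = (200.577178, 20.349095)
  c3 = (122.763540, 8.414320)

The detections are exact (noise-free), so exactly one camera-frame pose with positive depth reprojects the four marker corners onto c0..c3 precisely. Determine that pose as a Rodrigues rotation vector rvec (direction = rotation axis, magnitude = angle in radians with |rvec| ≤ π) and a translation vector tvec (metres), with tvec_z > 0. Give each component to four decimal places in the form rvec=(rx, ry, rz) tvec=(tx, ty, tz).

rvec=(-0.1779, 0.1000, 0.1508) tvec=(-0.4429, -0.2915, 1.1327)

Intrinsics K: fx=456.7, fy=646.9, cx=330.6, cy=235.2
Marker side s = 0.208 m; corners in marker frame (Z=0):
  M0 = (-0.1040, +0.1040, 0)
  M1 = (+0.1040, +0.1040, 0)
  M2 = (+0.1040, -0.1040, 0)
  M3 = (-0.1040, -0.1040, 0)
Detected image corners:
  c0 = (102.976090, 117.542506) px
  c1 = (182.842012, 132.166326) px
  c2 = (200.577178, 20.349095) px
  c3 = (122.763540, 8.414320) px
Planar DLT: solve 8×8 A·h = b for H (H[2,2]=1):
  H  [+363.86221 -112.90147 +152.02835]
  H  [+56.84045 +520.69695 +68.69513]
  H  [-0.09915 -0.14874 +1.00000]
B = K⁻¹H; ‖b₁‖=0.882871, ‖b₂‖=0.882871; λ = 2/(‖b₁‖+‖b₂‖) = 1.132669, sign → tz>0 ⇒ λ=+1.132669
r₁ = λ·B[:,0] = (+0.98371,+0.14035,-0.11230); r₂ = λ·B[:,1] = (-0.15805,+0.97295,-0.16848)
r₃ = r₁×r₂ = (+0.08562,+0.18348,+0.97929); SVD([r₁ r₂ r₃]) → R = UVᵀ:
  R  [+0.98371 -0.15805 +0.08562]
  R  [+0.14035 +0.97295 +0.18348]
  R  [-0.11230 -0.16848 +0.97929]
t = (-0.44288, -0.29154, +1.13267) m
tr R = 2.935952; θ = arccos((tr R − 1)/2) = 0.253757 rad = 14.539°
axis k = ((R−Rᵀ)₃₂, (R−Rᵀ)₁₃, (R−Rᵀ)₂₁) / (2 sinθ) = (-0.700993, +0.394187, +0.594329)
rvec = θ·k = (-0.177882, +0.100028, +0.150815)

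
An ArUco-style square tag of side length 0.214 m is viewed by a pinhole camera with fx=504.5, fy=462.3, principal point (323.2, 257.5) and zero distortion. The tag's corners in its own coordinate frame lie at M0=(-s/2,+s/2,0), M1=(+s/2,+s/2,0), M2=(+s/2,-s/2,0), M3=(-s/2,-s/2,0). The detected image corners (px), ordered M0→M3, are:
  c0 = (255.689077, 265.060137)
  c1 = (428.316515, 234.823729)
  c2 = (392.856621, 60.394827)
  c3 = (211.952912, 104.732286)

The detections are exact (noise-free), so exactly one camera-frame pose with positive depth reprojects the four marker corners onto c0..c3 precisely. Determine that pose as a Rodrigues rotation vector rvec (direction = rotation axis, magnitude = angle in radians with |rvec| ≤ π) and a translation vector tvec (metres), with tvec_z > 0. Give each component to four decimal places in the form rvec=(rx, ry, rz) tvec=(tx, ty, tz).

Intrinsics K: fx=504.5, fy=462.3, cx=323.2, cy=257.5
Marker side s = 0.214 m; corners in marker frame (Z=0):
  M0 = (-0.1070, +0.1070, 0)
  M1 = (+0.1070, +0.1070, 0)
  M2 = (+0.1070, -0.1070, 0)
  M3 = (-0.1070, -0.1070, 0)
Detected image corners:
  c0 = (255.689077, 265.060137) px
  c1 = (428.316515, 234.823729) px
  c2 = (392.856621, 60.394827) px
  c3 = (211.952912, 104.732286) px
Planar DLT: solve 8×8 A·h = b for H (H[2,2]=1):
  H  [+719.54536 +279.92507 +319.71620]
  H  [-227.82805 +829.59368 +169.52637]
  H  [-0.32854 +0.29239 +1.00000]
B = K⁻¹H; ‖b₁‖=1.697883, ‖b₂‖=1.697883; λ = 2/(‖b₁‖+‖b₂‖) = 0.588969, sign → tz>0 ⇒ λ=+0.588969
r₁ = λ·B[:,0] = (+0.96398,-0.18247,-0.19350); r₂ = λ·B[:,1] = (+0.21647,+0.96098,+0.17221)
r₃ = r₁×r₂ = (+0.15453,-0.20789,+0.96587); SVD([r₁ r₂ r₃]) → R = UVᵀ:
  R  [+0.96398 +0.21647 +0.15453]
  R  [-0.18247 +0.96098 -0.20789]
  R  [-0.19350 +0.17221 +0.96587]
t = (-0.00407, -0.11208, +0.58897) m
tr R = 2.890832; θ = arccos((tr R − 1)/2) = 0.331927 rad = 19.018°
axis k = ((R−Rᵀ)₃₂, (R−Rᵀ)₁₃, (R−Rᵀ)₂₁) / (2 sinθ) = (+0.583211, +0.534004, -0.612131)
rvec = θ·k = (+0.193584, +0.177250, -0.203183)

rvec=(0.1936, 0.1773, -0.2032) tvec=(-0.0041, -0.1121, 0.5890)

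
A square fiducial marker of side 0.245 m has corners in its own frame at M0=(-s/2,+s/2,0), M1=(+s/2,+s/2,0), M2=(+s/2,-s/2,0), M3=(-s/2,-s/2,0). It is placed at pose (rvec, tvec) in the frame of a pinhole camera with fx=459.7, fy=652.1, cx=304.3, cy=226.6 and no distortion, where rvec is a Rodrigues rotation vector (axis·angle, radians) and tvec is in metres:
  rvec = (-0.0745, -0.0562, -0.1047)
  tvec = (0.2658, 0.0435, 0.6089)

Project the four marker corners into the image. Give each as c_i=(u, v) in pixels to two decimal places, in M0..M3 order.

Intrinsics K: fx=459.7, fy=652.1, cx=304.3, cy=226.6
Marker side s = 0.245 m; corners in marker frame (Z=0):
  M0 = (-0.1225, +0.1225, 0)
  M1 = (+0.1225, +0.1225, 0)
  M2 = (+0.1225, -0.1225, 0)
  M3 = (-0.1225, -0.1225, 0)
rvec = (-0.0745, -0.0562, -0.1047), |rvec| = θ = 0.14025 rad = 8.036°
Rodrigues: sinθ=0.13979, 1−cosθ=0.00982; R = I + sinθ·[k]× + (1−cosθ)·[k]×²:
    [+0.99295 +0.10645 -0.05212]
    [-0.10227 +0.99176 +0.07719]
    [+0.05991 -0.07132 +0.99565]
t = (0.2658, 0.0435, 0.6089) m
M0: Pc = R·M0+t = (+0.15720, +0.17752, +0.59282); u = 459.7·(+0.15720)/0.59282 + 304.3 = 426.2017, v = 652.1·(+0.17752)/0.59282 + 226.6 = 421.8677
M1: Pc = R·M1+t = (+0.40048, +0.15246, +0.60750); u = 459.7·(+0.40048)/0.60750 + 304.3 = 607.3424, v = 652.1·(+0.15246)/0.60750 + 226.6 = 390.2551
M2: Pc = R·M2+t = (+0.37440, -0.09052, +0.62498); u = 459.7·(+0.37440)/0.62498 + 304.3 = 579.6871, v = 652.1·(-0.09052)/0.62498 + 226.6 = 132.1534
M3: Pc = R·M3+t = (+0.13112, -0.06546, +0.61030); u = 459.7·(+0.13112)/0.61030 + 304.3 = 403.0675, v = 652.1·(-0.06546)/0.61030 + 226.6 = 156.6536

c0=(426.20, 421.87) c1=(607.34, 390.26) c2=(579.69, 132.15) c3=(403.07, 156.65)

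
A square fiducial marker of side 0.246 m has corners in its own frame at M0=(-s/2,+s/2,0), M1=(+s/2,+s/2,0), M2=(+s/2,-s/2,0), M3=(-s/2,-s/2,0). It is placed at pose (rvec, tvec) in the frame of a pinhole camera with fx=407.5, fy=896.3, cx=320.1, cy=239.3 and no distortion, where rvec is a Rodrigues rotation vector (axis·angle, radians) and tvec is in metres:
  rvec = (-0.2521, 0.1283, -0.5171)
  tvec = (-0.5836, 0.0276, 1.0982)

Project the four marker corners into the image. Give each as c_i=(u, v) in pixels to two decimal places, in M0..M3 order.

Intrinsics K: fx=407.5, fy=896.3, cx=320.1, cy=239.3
Marker side s = 0.246 m; corners in marker frame (Z=0):
  M0 = (-0.1230, +0.1230, 0)
  M1 = (+0.1230, +0.1230, 0)
  M2 = (+0.1230, -0.1230, 0)
  M3 = (-0.1230, -0.1230, 0)
rvec = (-0.2521, 0.1283, -0.5171), |rvec| = θ = 0.58941 rad = 33.771°
Rodrigues: sinθ=0.55587, 1−cosθ=0.16873; R = I + sinθ·[k]× + (1−cosθ)·[k]×²:
    [+0.86213 +0.47197 +0.18431]
    [-0.50338 +0.83926 +0.20553]
    [-0.05768 -0.26998 +0.96114]
t = (-0.5836, 0.0276, 1.0982) m
M0: Pc = R·M0+t = (-0.63159, +0.19275, +1.07209); u = 407.5·(-0.63159)/1.07209 + 320.1 = 80.0327, v = 896.3·(+0.19275)/1.07209 + 239.3 = 400.4415
M1: Pc = R·M1+t = (-0.41951, +0.06891, +1.05790); u = 407.5·(-0.41951)/1.05790 + 320.1 = 158.5073, v = 896.3·(+0.06891)/1.05790 + 239.3 = 297.6862
M2: Pc = R·M2+t = (-0.53561, -0.13755, +1.12431); u = 407.5·(-0.53561)/1.12431 + 320.1 = 125.9717, v = 896.3·(-0.13755)/1.12431 + 239.3 = 129.6489
M3: Pc = R·M3+t = (-0.74769, -0.01371, +1.13850); u = 407.5·(-0.74769)/1.13850 + 320.1 = 52.4805, v = 896.3·(-0.01371)/1.13850 + 239.3 = 228.5043

c0=(80.03, 400.44) c1=(158.51, 297.69) c2=(125.97, 129.65) c3=(52.48, 228.50)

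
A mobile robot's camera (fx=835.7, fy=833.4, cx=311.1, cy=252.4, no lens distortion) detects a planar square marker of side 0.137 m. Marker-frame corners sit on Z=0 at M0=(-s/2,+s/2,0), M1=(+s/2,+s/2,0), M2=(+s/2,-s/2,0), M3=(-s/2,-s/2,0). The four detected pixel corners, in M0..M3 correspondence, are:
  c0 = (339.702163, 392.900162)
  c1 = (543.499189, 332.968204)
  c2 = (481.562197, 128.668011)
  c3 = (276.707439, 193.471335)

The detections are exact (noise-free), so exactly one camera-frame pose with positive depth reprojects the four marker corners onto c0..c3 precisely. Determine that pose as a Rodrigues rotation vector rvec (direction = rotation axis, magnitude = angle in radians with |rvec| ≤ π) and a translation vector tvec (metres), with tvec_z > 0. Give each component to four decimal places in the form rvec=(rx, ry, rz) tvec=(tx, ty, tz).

Intrinsics K: fx=835.7, fy=833.4, cx=311.1, cy=252.4
Marker side s = 0.137 m; corners in marker frame (Z=0):
  M0 = (-0.0685, +0.0685, 0)
  M1 = (+0.0685, +0.0685, 0)
  M2 = (+0.0685, -0.0685, 0)
  M3 = (-0.0685, -0.0685, 0)
Detected image corners:
  c0 = (339.702163, 392.900162) px
  c1 = (543.499189, 332.968204) px
  c2 = (481.562197, 128.668011) px
  c3 = (276.707439, 193.471335) px
Planar DLT: solve 8×8 A·h = b for H (H[2,2]=1):
  H  [+1429.73910 +490.35422 +409.49522]
  H  [-494.50902 +1495.21749 +262.90182]
  H  [-0.15028 +0.08373 +1.00000]
B = K⁻¹H; ‖b₁‖=1.855856, ‖b₂‖=1.855856; λ = 2/(‖b₁‖+‖b₂‖) = 0.538835, sign → tz>0 ⇒ λ=+0.538835
r₁ = λ·B[:,0] = (+0.95200,-0.29520,-0.08097); r₂ = λ·B[:,1] = (+0.29937,+0.95307,+0.04512)
r₃ = r₁×r₂ = (+0.06386,-0.06719,+0.99569); SVD([r₁ r₂ r₃]) → R = UVᵀ:
  R  [+0.95200 +0.29937 +0.06386]
  R  [-0.29520 +0.95307 -0.06719]
  R  [-0.08097 +0.04512 +0.99569]
t = (+0.06344, +0.00679, +0.53883) m
tr R = 2.900762; θ = arccos((tr R − 1)/2) = 0.316339 rad = 18.125°
axis k = ((R−Rᵀ)₃₂, (R−Rᵀ)₁₃, (R−Rᵀ)₂₁) / (2 sinθ) = (+0.180506, +0.232779, -0.955631)
rvec = θ·k = (+0.057101, +0.073637, -0.302303)

rvec=(0.0571, 0.0736, -0.3023) tvec=(0.0634, 0.0068, 0.5388)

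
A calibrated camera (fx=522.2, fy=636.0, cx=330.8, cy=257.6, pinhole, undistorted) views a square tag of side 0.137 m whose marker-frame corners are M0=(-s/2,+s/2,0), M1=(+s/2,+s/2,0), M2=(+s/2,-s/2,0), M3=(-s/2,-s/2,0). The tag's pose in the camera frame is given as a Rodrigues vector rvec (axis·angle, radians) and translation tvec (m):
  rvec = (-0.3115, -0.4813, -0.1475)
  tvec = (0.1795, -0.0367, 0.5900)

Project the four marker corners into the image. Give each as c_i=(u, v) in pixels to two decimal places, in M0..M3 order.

Intrinsics K: fx=522.2, fy=636.0, cx=330.8, cy=257.6
Marker side s = 0.137 m; corners in marker frame (Z=0):
  M0 = (-0.0685, +0.0685, 0)
  M1 = (+0.0685, +0.0685, 0)
  M2 = (+0.0685, -0.0685, 0)
  M3 = (-0.0685, -0.0685, 0)
rvec = (-0.3115, -0.4813, -0.1475), |rvec| = θ = 0.59198 rad = 33.918°
Rodrigues: sinθ=0.55800, 1−cosθ=0.17016; R = I + sinθ·[k]× + (1−cosθ)·[k]×²:
    [+0.87695 +0.21183 -0.43137]
    [-0.06624 +0.94232 +0.32809]
    [+0.47599 -0.25915 +0.84040]
t = (0.1795, -0.0367, 0.5900) m
M0: Pc = R·M0+t = (+0.13394, +0.03239, +0.53964); u = 522.2·(+0.13394)/0.53964 + 330.8 = 460.4099, v = 636.0·(+0.03239)/0.53964 + 257.6 = 295.7689
M1: Pc = R·M1+t = (+0.25408, +0.02331, +0.60485); u = 522.2·(+0.25408)/0.60485 + 330.8 = 550.1616, v = 636.0·(+0.02331)/0.60485 + 257.6 = 282.1122
M2: Pc = R·M2+t = (+0.22506, -0.10579, +0.64036); u = 522.2·(+0.22506)/0.64036 + 330.8 = 514.3331, v = 636.0·(-0.10579)/0.64036 + 257.6 = 152.5337
M3: Pc = R·M3+t = (+0.10492, -0.09671, +0.57515); u = 522.2·(+0.10492)/0.57515 + 330.8 = 426.0595, v = 636.0·(-0.09671)/0.57515 + 257.6 = 150.6557

c0=(460.41, 295.77) c1=(550.16, 282.11) c2=(514.33, 152.53) c3=(426.06, 150.66)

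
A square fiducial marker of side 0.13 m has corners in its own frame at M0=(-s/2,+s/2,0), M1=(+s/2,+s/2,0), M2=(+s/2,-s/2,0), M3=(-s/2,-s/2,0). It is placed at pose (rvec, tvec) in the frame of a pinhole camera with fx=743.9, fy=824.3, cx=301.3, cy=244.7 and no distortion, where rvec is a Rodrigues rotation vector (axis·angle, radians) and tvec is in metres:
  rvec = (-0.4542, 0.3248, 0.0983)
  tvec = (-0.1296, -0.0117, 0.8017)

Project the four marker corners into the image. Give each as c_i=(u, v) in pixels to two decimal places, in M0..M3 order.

c0=(112.86, 291.38) c1=(223.33, 297.06) c2=(248.29, 174.77) c3=(143.57, 175.61)

Intrinsics K: fx=743.9, fy=824.3, cx=301.3, cy=244.7
Marker side s = 0.13 m; corners in marker frame (Z=0):
  M0 = (-0.0650, +0.0650, 0)
  M1 = (+0.0650, +0.0650, 0)
  M2 = (+0.0650, -0.0650, 0)
  M3 = (-0.0650, -0.0650, 0)
rvec = (-0.4542, 0.3248, 0.0983), |rvec| = θ = 0.56697 rad = 32.485°
Rodrigues: sinθ=0.53708, 1−cosθ=0.15647; R = I + sinθ·[k]× + (1−cosθ)·[k]×²:
    [+0.94395 -0.16492 +0.28594]
    [+0.02131 +0.89488 +0.44579]
    [-0.32941 -0.41471 +0.84824]
t = (-0.1296, -0.0117, 0.8017) m
M0: Pc = R·M0+t = (-0.20168, +0.04508, +0.79616); u = 743.9·(-0.20168)/0.79616 + 301.3 = 112.8603, v = 824.3·(+0.04508)/0.79616 + 244.7 = 291.3758
M1: Pc = R·M1+t = (-0.07896, +0.04785, +0.75333); u = 743.9·(-0.07896)/0.75333 + 301.3 = 223.3251, v = 824.3·(+0.04785)/0.75333 + 244.7 = 297.0604
M2: Pc = R·M2+t = (-0.05752, -0.06848, +0.80724); u = 743.9·(-0.05752)/0.80724 + 301.3 = 248.2905, v = 824.3·(-0.06848)/0.80724 + 244.7 = 174.7710
M3: Pc = R·M3+t = (-0.18024, -0.07125, +0.85007); u = 743.9·(-0.18024)/0.85007 + 301.3 = 143.5739, v = 824.3·(-0.07125)/0.85007 + 244.7 = 175.6074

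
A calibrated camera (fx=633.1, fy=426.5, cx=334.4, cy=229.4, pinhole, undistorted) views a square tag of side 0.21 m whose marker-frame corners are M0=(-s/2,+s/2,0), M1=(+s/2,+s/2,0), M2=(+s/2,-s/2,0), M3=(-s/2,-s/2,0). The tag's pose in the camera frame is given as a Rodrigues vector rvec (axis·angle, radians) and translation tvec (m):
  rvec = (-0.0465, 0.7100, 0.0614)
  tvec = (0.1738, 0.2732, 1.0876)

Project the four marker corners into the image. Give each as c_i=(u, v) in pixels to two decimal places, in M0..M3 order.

c0=(382.01, 367.52) c1=(487.37, 389.70) c2=(496.07, 301.54) c3=(390.10, 289.87)

Intrinsics K: fx=633.1, fy=426.5, cx=334.4, cy=229.4
Marker side s = 0.21 m; corners in marker frame (Z=0):
  M0 = (-0.1050, +0.1050, 0)
  M1 = (+0.1050, +0.1050, 0)
  M2 = (+0.1050, -0.1050, 0)
  M3 = (-0.1050, -0.1050, 0)
rvec = (-0.0465, 0.7100, 0.0614), |rvec| = θ = 0.71417 rad = 40.919°
Rodrigues: sinθ=0.65499, 1−cosθ=0.24436; R = I + sinθ·[k]× + (1−cosθ)·[k]×²:
    [+0.75668 -0.07213 +0.64980]
    [+0.04049 +0.99716 +0.06353]
    [-0.65253 -0.02176 +0.75745]
t = (0.1738, 0.2732, 1.0876) m
M0: Pc = R·M0+t = (+0.08678, +0.37365, +1.15383); u = 633.1·(+0.08678)/1.15383 + 334.4 = 382.0131, v = 426.5·(+0.37365)/1.15383 + 229.4 = 367.5151
M1: Pc = R·M1+t = (+0.24568, +0.38215, +1.01680); u = 633.1·(+0.24568)/1.01680 + 334.4 = 487.3686, v = 426.5·(+0.38215)/1.01680 + 229.4 = 389.6957
M2: Pc = R·M2+t = (+0.26082, +0.17275, +1.02137); u = 633.1·(+0.26082)/1.02137 + 334.4 = 496.0733, v = 426.5·(+0.17275)/1.02137 + 229.4 = 301.5366
M3: Pc = R·M3+t = (+0.10192, +0.16425, +1.15840); u = 633.1·(+0.10192)/1.15840 + 334.4 = 390.1037, v = 426.5·(+0.16425)/1.15840 + 229.4 = 289.8723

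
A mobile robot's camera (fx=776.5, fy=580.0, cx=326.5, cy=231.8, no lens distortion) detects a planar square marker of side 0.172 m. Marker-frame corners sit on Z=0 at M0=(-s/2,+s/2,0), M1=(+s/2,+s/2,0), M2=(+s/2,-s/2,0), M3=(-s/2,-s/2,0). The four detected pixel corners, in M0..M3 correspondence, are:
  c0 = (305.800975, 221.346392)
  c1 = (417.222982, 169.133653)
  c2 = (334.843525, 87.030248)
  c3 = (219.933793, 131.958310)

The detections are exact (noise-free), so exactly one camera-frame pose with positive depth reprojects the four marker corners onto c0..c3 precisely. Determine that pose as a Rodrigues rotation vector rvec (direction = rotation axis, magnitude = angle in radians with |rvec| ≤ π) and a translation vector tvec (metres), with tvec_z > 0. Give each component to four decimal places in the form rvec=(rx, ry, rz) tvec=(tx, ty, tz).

Intrinsics K: fx=776.5, fy=580.0, cx=326.5, cy=231.8
Marker side s = 0.172 m; corners in marker frame (Z=0):
  M0 = (-0.0860, +0.0860, 0)
  M1 = (+0.0860, +0.0860, 0)
  M2 = (+0.0860, -0.0860, 0)
  M3 = (-0.0860, -0.0860, 0)
Detected image corners:
  c0 = (305.800975, 221.346392) px
  c1 = (417.222982, 169.133653) px
  c2 = (334.843525, 87.030248) px
  c3 = (219.933793, 131.958310) px
Planar DLT: solve 8×8 A·h = b for H (H[2,2]=1):
  H  [+791.90652 +446.46480 +321.01071]
  H  [-218.30311 +477.60259 +151.00431]
  H  [+0.41900 -0.13229 +1.00000]
B = K⁻¹H; ‖b₁‖=1.087699, ‖b₂‖=1.087699; λ = 2/(‖b₁‖+‖b₂‖) = 0.919372, sign → tz>0 ⇒ λ=+0.919372
r₁ = λ·B[:,0] = (+0.77564,-0.49999,+0.38522); r₂ = λ·B[:,1] = (+0.57975,+0.80567,-0.12162)
r₃ = r₁×r₂ = (-0.24955,+0.31766,+0.91478); SVD([r₁ r₂ r₃]) → R = UVᵀ:
  R  [+0.77564 +0.57975 -0.24955]
  R  [-0.49999 +0.80567 +0.31766]
  R  [+0.38522 -0.12162 +0.91478]
t = (-0.00650, -0.12807, +0.91937) m
tr R = 2.496080; θ = arccos((tr R − 1)/2) = 0.725692 rad = 41.579°
axis k = ((R−Rᵀ)₃₂, (R−Rᵀ)₁₃, (R−Rᵀ)₂₁) / (2 sinθ) = (-0.330959, -0.478236, -0.813484)
rvec = θ·k = (-0.240175, -0.347052, -0.590339)

rvec=(-0.2402, -0.3471, -0.5903) tvec=(-0.0065, -0.1281, 0.9194)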